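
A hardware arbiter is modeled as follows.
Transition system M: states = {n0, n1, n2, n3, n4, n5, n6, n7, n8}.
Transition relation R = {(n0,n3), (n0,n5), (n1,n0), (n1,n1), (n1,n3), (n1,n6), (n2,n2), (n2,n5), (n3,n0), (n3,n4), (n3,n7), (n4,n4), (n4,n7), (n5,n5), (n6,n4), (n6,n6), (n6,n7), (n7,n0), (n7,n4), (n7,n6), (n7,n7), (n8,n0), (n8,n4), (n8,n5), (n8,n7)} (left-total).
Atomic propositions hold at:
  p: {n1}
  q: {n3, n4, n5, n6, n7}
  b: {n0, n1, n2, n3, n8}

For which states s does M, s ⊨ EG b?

EG b: greatest fixpoint, start Z0 = {n0, n1, n2, n3, n8}, keep only states in Sat with some successor in Z. Already a fixed point.
Sat(EG b) = {n0, n1, n2, n3, n8}

{n0, n1, n2, n3, n8}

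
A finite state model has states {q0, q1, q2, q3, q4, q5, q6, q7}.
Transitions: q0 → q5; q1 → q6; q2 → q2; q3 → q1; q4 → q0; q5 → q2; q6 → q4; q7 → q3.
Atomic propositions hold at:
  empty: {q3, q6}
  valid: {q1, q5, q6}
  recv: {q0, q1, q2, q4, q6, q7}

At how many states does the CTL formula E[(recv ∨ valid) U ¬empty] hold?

Sat(recv ∨ valid) = {q0, q1, q2, q4, q5, q6, q7}
Sat(¬empty) = {q0, q1, q2, q4, q5, q7}
E[(recv ∨ valid) U ¬empty]: least fixpoint, start Z0 = Sat(¬empty) = {q0, q1, q2, q4, q5, q7}, add states in Sat(recv ∨ valid) with some successor in Z. Z1 = {q0, q1, q2, q4, q5, q6, q7}; fixed.
Sat(E[(recv ∨ valid) U ¬empty]) = {q0, q1, q2, q4, q5, q6, q7}
|Sat(E[(recv ∨ valid) U ¬empty])| = |{q0, q1, q2, q4, q5, q6, q7}| = 7.

7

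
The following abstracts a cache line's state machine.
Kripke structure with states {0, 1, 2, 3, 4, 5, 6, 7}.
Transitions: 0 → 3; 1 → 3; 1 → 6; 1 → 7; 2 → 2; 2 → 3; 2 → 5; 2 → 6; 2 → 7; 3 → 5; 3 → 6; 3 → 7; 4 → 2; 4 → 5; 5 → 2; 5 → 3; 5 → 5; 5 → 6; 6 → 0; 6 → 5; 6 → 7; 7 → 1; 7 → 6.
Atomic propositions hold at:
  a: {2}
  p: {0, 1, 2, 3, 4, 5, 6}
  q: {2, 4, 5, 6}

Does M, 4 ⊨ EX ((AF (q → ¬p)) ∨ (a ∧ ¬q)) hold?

Sat(¬p) = {7}
Sat(q → ¬p) = {0, 1, 3, 7}
AF (q → ¬p): least fixpoint, start Z0 = {0, 1, 3, 7}, add states with every successor in Z. Already a fixed point.
Sat(AF (q → ¬p)) = {0, 1, 3, 7}
Sat(¬q) = {0, 1, 3, 7}
Sat(a ∧ ¬q) = ∅
Sat((AF (q → ¬p)) ∨ (a ∧ ¬q)) = {0, 1, 3, 7}
Sat(EX ((AF (q → ¬p)) ∨ (a ∧ ¬q))) = {s : some successor in {0, 1, 3, 7}} = {0, 1, 2, 3, 5, 6, 7}
4 ∉ Sat(EX ((AF (q → ¬p)) ∨ (a ∧ ¬q))) = {0, 1, 2, 3, 5, 6, 7}, so the formula does not hold at 4.

No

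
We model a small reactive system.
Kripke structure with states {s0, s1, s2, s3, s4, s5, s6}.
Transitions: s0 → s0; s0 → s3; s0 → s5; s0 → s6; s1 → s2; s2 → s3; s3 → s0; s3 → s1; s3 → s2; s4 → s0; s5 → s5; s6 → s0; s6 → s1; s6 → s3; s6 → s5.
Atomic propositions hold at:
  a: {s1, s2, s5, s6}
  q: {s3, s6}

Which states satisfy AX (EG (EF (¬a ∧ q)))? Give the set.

{s1, s2, s3, s4}

Sat(¬a) = {s0, s3, s4}
Sat(¬a ∧ q) = {s3}
EF (¬a ∧ q): least fixpoint, start Z0 = {s3}, add states with some successor in Z. Z1 = {s0, s2, s3, s6}; Z2 = {s0, s1, s2, s3, s4, s6}; fixed.
Sat(EF (¬a ∧ q)) = {s0, s1, s2, s3, s4, s6}
EG (EF (¬a ∧ q)): greatest fixpoint, start Z0 = {s0, s1, s2, s3, s4, s6}, keep only states in Sat with some successor in Z. Already a fixed point.
Sat(EG (EF (¬a ∧ q))) = {s0, s1, s2, s3, s4, s6}
Sat(AX (EG (EF (¬a ∧ q)))) = {s : every successor in {s0, s1, s2, s3, s4, s6}} = {s1, s2, s3, s4}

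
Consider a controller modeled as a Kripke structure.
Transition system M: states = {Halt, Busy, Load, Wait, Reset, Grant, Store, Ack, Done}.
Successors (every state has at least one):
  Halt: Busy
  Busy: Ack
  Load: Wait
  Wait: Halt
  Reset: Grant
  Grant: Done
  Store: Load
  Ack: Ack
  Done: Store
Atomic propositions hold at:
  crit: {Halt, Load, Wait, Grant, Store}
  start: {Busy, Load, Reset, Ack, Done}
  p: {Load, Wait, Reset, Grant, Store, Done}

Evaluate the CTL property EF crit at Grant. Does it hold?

Yes

EF crit: least fixpoint, start Z0 = {Halt, Load, Wait, Grant, Store}, add states with some successor in Z. Z1 = {Halt, Load, Wait, Reset, Grant, Store, Done}; fixed.
Sat(EF crit) = {Halt, Load, Wait, Reset, Grant, Store, Done}
Grant ∈ Sat(EF crit) = {Halt, Load, Wait, Reset, Grant, Store, Done}, so the formula holds at Grant.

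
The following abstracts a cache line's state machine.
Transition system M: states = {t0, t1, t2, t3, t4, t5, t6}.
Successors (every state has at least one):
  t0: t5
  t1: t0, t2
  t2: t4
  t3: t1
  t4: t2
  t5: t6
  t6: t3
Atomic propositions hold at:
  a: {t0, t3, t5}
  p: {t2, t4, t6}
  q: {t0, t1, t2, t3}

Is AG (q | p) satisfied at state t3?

Sat(q | p) = {t0, t1, t2, t3, t4, t6}
AG (q | p): greatest fixpoint, start Z0 = {t0, t1, t2, t3, t4, t6}, keep only states in Sat with every successor in Z. Z1 = {t1, t2, t3, t4, t6}; Z2 = {t2, t3, t4, t6}; Z3 = {t2, t4, t6}; Z4 = {t2, t4}; fixed.
Sat(AG (q | p)) = {t2, t4}
t3 ∉ Sat(AG (q | p)) = {t2, t4}, so the formula does not hold at t3.

No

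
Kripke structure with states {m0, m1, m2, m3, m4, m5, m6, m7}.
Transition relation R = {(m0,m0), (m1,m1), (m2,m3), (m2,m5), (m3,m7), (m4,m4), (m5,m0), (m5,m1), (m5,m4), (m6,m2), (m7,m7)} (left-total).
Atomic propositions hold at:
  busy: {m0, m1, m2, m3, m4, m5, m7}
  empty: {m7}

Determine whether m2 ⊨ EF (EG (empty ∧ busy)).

Yes

Sat(empty ∧ busy) = {m7}
EG (empty ∧ busy): greatest fixpoint, start Z0 = {m7}, keep only states in Sat with some successor in Z. Already a fixed point.
Sat(EG (empty ∧ busy)) = {m7}
EF (EG (empty ∧ busy)): least fixpoint, start Z0 = {m7}, add states with some successor in Z. Z1 = {m3, m7}; Z2 = {m2, m3, m7}; Z3 = {m2, m3, m6, m7}; fixed.
Sat(EF (EG (empty ∧ busy))) = {m2, m3, m6, m7}
m2 ∈ Sat(EF (EG (empty ∧ busy))) = {m2, m3, m6, m7}, so the formula holds at m2.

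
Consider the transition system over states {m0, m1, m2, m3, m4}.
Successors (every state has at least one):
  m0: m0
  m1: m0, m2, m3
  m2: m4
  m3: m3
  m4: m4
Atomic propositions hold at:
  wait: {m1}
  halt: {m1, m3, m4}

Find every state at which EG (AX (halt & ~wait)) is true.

Sat(~wait) = {m0, m2, m3, m4}
Sat(halt & ~wait) = {m3, m4}
Sat(AX (halt & ~wait)) = {s : every successor in {m3, m4}} = {m2, m3, m4}
EG (AX (halt & ~wait)): greatest fixpoint, start Z0 = {m2, m3, m4}, keep only states in Sat with some successor in Z. Already a fixed point.
Sat(EG (AX (halt & ~wait))) = {m2, m3, m4}

{m2, m3, m4}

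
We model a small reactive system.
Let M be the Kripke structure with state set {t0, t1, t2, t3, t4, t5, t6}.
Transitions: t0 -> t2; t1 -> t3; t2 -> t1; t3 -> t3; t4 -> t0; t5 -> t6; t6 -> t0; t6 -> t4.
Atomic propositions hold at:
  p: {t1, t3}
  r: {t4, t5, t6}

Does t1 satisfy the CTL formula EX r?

Sat(EX r) = {s : some successor in {t4, t5, t6}} = {t5, t6}
t1 ∉ Sat(EX r) = {t5, t6}, so the formula does not hold at t1.

No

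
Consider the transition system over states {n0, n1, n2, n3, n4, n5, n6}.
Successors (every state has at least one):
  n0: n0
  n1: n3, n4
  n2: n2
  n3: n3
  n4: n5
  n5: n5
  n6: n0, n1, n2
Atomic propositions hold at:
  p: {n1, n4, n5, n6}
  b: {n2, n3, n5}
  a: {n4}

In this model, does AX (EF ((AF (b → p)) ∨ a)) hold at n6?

No

Sat(b → p) = {n0, n1, n4, n5, n6}
AF (b → p): least fixpoint, start Z0 = {n0, n1, n4, n5, n6}, add states with every successor in Z. Already a fixed point.
Sat(AF (b → p)) = {n0, n1, n4, n5, n6}
Sat((AF (b → p)) ∨ a) = {n0, n1, n4, n5, n6}
EF ((AF (b → p)) ∨ a): least fixpoint, start Z0 = {n0, n1, n4, n5, n6}, add states with some successor in Z. Already a fixed point.
Sat(EF ((AF (b → p)) ∨ a)) = {n0, n1, n4, n5, n6}
Sat(AX (EF ((AF (b → p)) ∨ a))) = {s : every successor in {n0, n1, n4, n5, n6}} = {n0, n4, n5}
n6 ∉ Sat(AX (EF ((AF (b → p)) ∨ a))) = {n0, n4, n5}, so the formula does not hold at n6.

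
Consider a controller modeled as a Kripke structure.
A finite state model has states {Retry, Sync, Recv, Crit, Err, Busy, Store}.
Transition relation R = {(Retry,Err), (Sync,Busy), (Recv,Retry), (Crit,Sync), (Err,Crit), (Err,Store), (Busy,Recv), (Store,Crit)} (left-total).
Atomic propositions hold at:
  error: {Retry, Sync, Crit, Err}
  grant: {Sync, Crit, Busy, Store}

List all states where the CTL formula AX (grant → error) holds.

{Retry, Recv, Crit, Busy, Store}

Sat(grant → error) = {Retry, Sync, Recv, Crit, Err}
Sat(AX (grant → error)) = {s : every successor in {Retry, Sync, Recv, Crit, Err}} = {Retry, Recv, Crit, Busy, Store}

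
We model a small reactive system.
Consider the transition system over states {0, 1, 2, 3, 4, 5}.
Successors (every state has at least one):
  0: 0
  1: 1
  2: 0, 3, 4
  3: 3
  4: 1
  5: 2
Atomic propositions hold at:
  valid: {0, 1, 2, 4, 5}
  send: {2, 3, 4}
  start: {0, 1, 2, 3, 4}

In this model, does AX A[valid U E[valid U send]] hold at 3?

E[valid U send]: least fixpoint, start Z0 = Sat(send) = {2, 3, 4}, add states in Sat(valid) with some successor in Z. Z1 = {2, 3, 4, 5}; fixed.
Sat(E[valid U send]) = {2, 3, 4, 5}
A[valid U E[valid U send]]: least fixpoint, start Z0 = Sat(E[valid U send]) = {2, 3, 4, 5}, add states in Sat(valid) with every successor in Z. Already a fixed point.
Sat(A[valid U E[valid U send]]) = {2, 3, 4, 5}
Sat(AX A[valid U E[valid U send]]) = {s : every successor in {2, 3, 4, 5}} = {3, 5}
3 ∈ Sat(AX A[valid U E[valid U send]]) = {3, 5}, so the formula holds at 3.

Yes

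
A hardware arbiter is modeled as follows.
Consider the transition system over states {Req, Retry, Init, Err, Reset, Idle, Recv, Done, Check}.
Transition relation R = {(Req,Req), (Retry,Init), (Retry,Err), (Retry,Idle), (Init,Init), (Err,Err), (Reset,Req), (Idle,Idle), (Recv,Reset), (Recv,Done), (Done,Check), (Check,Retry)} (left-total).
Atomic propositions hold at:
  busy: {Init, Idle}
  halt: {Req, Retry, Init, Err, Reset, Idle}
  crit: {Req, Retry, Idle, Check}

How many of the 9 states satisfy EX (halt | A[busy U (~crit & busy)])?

8

Sat(~crit) = {Init, Err, Reset, Recv, Done}
Sat(~crit & busy) = {Init}
A[busy U (~crit & busy)]: least fixpoint, start Z0 = Sat((~crit & busy)) = {Init}, add states in Sat(busy) with every successor in Z. Already a fixed point.
Sat(A[busy U (~crit & busy)]) = {Init}
Sat(halt | A[busy U (~crit & busy)]) = {Req, Retry, Init, Err, Reset, Idle}
Sat(EX (halt | A[busy U (~crit & busy)])) = {s : some successor in {Req, Retry, Init, Err, Reset, Idle}} = {Req, Retry, Init, Err, Reset, Idle, Recv, Check}
|Sat(EX (halt | A[busy U (~crit & busy)]))| = |{Req, Retry, Init, Err, Reset, Idle, Recv, Check}| = 8.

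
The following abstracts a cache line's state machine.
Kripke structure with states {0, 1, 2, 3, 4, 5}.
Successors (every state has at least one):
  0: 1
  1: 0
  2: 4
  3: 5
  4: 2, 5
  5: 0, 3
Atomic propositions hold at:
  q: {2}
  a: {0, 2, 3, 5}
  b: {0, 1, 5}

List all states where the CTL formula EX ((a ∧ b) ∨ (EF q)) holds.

Sat(a ∧ b) = {0, 5}
EF q: least fixpoint, start Z0 = {2}, add states with some successor in Z. Z1 = {2, 4}; fixed.
Sat(EF q) = {2, 4}
Sat((a ∧ b) ∨ (EF q)) = {0, 2, 4, 5}
Sat(EX ((a ∧ b) ∨ (EF q))) = {s : some successor in {0, 2, 4, 5}} = {1, 2, 3, 4, 5}

{1, 2, 3, 4, 5}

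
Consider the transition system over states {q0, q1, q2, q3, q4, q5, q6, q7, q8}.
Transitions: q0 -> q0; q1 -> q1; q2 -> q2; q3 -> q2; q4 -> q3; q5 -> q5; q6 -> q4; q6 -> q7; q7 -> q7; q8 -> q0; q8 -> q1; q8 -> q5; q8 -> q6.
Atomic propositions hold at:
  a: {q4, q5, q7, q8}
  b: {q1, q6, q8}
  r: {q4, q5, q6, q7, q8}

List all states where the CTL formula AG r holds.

{q5, q7}

AG r: greatest fixpoint, start Z0 = {q4, q5, q6, q7, q8}, keep only states in Sat with every successor in Z. Z1 = {q5, q6, q7}; Z2 = {q5, q7}; fixed.
Sat(AG r) = {q5, q7}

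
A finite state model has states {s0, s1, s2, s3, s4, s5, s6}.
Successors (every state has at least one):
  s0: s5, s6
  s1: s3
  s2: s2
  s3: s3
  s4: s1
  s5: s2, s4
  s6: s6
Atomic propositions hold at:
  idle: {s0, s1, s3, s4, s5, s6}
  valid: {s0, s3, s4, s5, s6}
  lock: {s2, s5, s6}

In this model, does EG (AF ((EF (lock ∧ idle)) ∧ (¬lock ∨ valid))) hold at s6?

Sat(lock ∧ idle) = {s5, s6}
EF (lock ∧ idle): least fixpoint, start Z0 = {s5, s6}, add states with some successor in Z. Z1 = {s0, s5, s6}; fixed.
Sat(EF (lock ∧ idle)) = {s0, s5, s6}
Sat(¬lock) = {s0, s1, s3, s4}
Sat(¬lock ∨ valid) = {s0, s1, s3, s4, s5, s6}
Sat((EF (lock ∧ idle)) ∧ (¬lock ∨ valid)) = {s0, s5, s6}
AF ((EF (lock ∧ idle)) ∧ (¬lock ∨ valid)): least fixpoint, start Z0 = {s0, s5, s6}, add states with every successor in Z. Already a fixed point.
Sat(AF ((EF (lock ∧ idle)) ∧ (¬lock ∨ valid))) = {s0, s5, s6}
EG (AF ((EF (lock ∧ idle)) ∧ (¬lock ∨ valid))): greatest fixpoint, start Z0 = {s0, s5, s6}, keep only states in Sat with some successor in Z. Z1 = {s0, s6}; fixed.
Sat(EG (AF ((EF (lock ∧ idle)) ∧ (¬lock ∨ valid)))) = {s0, s6}
s6 ∈ Sat(EG (AF ((EF (lock ∧ idle)) ∧ (¬lock ∨ valid)))) = {s0, s6}, so the formula holds at s6.

Yes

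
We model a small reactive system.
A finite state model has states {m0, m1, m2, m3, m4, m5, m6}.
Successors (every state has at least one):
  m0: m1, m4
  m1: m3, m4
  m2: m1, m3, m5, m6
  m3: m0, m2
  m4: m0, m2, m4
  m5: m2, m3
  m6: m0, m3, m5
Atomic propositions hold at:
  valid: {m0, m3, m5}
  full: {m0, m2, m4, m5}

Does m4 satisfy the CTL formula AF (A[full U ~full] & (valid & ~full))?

Sat(~full) = {m1, m3, m6}
A[full U ~full]: least fixpoint, start Z0 = Sat(~full) = {m1, m3, m6}, add states in Sat(full) with every successor in Z. Already a fixed point.
Sat(A[full U ~full]) = {m1, m3, m6}
Sat(valid & ~full) = {m3}
Sat(A[full U ~full] & (valid & ~full)) = {m3}
AF (A[full U ~full] & (valid & ~full)): least fixpoint, start Z0 = {m3}, add states with every successor in Z. Already a fixed point.
Sat(AF (A[full U ~full] & (valid & ~full))) = {m3}
m4 ∉ Sat(AF (A[full U ~full] & (valid & ~full))) = {m3}, so the formula does not hold at m4.

No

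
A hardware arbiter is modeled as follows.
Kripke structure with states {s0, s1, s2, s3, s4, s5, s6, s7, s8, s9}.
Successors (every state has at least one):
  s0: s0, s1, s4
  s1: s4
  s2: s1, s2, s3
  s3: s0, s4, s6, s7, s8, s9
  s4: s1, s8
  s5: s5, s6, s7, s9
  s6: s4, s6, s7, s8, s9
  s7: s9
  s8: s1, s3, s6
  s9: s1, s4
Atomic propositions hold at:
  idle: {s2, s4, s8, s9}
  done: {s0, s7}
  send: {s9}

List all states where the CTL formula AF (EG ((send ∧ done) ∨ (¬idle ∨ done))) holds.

{s0, s3, s5, s6}

Sat(send ∧ done) = ∅
Sat(¬idle) = {s0, s1, s3, s5, s6, s7}
Sat(¬idle ∨ done) = {s0, s1, s3, s5, s6, s7}
Sat((send ∧ done) ∨ (¬idle ∨ done)) = {s0, s1, s3, s5, s6, s7}
EG ((send ∧ done) ∨ (¬idle ∨ done)): greatest fixpoint, start Z0 = {s0, s1, s3, s5, s6, s7}, keep only states in Sat with some successor in Z. Z1 = {s0, s3, s5, s6}; fixed.
Sat(EG ((send ∧ done) ∨ (¬idle ∨ done))) = {s0, s3, s5, s6}
AF (EG ((send ∧ done) ∨ (¬idle ∨ done))): least fixpoint, start Z0 = {s0, s3, s5, s6}, add states with every successor in Z. Already a fixed point.
Sat(AF (EG ((send ∧ done) ∨ (¬idle ∨ done)))) = {s0, s3, s5, s6}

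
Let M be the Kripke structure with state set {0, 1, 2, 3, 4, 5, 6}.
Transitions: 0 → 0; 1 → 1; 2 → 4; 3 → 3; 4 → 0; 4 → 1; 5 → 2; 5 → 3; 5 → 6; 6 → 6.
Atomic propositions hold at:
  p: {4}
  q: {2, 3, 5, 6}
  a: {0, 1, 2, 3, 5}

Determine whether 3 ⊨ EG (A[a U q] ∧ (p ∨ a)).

Yes

A[a U q]: least fixpoint, start Z0 = Sat(q) = {2, 3, 5, 6}, add states in Sat(a) with every successor in Z. Already a fixed point.
Sat(A[a U q]) = {2, 3, 5, 6}
Sat(p ∨ a) = {0, 1, 2, 3, 4, 5}
Sat(A[a U q] ∧ (p ∨ a)) = {2, 3, 5}
EG (A[a U q] ∧ (p ∨ a)): greatest fixpoint, start Z0 = {2, 3, 5}, keep only states in Sat with some successor in Z. Z1 = {3, 5}; fixed.
Sat(EG (A[a U q] ∧ (p ∨ a))) = {3, 5}
3 ∈ Sat(EG (A[a U q] ∧ (p ∨ a))) = {3, 5}, so the formula holds at 3.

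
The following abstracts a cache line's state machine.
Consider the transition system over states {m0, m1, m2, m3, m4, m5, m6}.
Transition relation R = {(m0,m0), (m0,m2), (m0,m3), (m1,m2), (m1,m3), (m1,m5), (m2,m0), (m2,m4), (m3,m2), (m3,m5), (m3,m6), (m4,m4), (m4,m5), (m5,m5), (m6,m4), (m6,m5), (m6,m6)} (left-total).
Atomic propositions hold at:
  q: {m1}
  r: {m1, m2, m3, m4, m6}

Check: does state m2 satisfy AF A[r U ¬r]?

Sat(¬r) = {m0, m5}
A[r U ¬r]: least fixpoint, start Z0 = Sat(¬r) = {m0, m5}, add states in Sat(r) with every successor in Z. Already a fixed point.
Sat(A[r U ¬r]) = {m0, m5}
AF A[r U ¬r]: least fixpoint, start Z0 = {m0, m5}, add states with every successor in Z. Already a fixed point.
Sat(AF A[r U ¬r]) = {m0, m5}
m2 ∉ Sat(AF A[r U ¬r]) = {m0, m5}, so the formula does not hold at m2.

No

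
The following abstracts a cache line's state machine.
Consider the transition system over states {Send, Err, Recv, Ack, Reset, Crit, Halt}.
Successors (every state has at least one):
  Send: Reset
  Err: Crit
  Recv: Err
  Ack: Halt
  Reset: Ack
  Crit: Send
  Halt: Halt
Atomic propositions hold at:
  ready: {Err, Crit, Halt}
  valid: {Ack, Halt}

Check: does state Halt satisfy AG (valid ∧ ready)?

Yes

Sat(valid ∧ ready) = {Halt}
AG (valid ∧ ready): greatest fixpoint, start Z0 = {Halt}, keep only states in Sat with every successor in Z. Already a fixed point.
Sat(AG (valid ∧ ready)) = {Halt}
Halt ∈ Sat(AG (valid ∧ ready)) = {Halt}, so the formula holds at Halt.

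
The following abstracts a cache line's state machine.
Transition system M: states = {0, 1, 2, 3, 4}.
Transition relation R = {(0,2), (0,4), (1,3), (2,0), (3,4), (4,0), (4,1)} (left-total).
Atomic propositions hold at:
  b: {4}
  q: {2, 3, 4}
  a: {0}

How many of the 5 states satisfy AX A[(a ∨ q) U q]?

4

Sat(a ∨ q) = {0, 2, 3, 4}
A[(a ∨ q) U q]: least fixpoint, start Z0 = Sat(q) = {2, 3, 4}, add states in Sat(a ∨ q) with every successor in Z. Z1 = {0, 2, 3, 4}; fixed.
Sat(A[(a ∨ q) U q]) = {0, 2, 3, 4}
Sat(AX A[(a ∨ q) U q]) = {s : every successor in {0, 2, 3, 4}} = {0, 1, 2, 3}
|Sat(AX A[(a ∨ q) U q])| = |{0, 1, 2, 3}| = 4.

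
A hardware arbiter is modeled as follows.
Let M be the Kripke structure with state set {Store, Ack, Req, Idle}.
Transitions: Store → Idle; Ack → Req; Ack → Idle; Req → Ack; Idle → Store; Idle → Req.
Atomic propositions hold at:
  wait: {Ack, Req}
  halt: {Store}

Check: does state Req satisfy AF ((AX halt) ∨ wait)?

Yes

Sat(AX halt) = {s : every successor in {Store}} = ∅
Sat((AX halt) ∨ wait) = {Ack, Req}
AF ((AX halt) ∨ wait): least fixpoint, start Z0 = {Ack, Req}, add states with every successor in Z. Already a fixed point.
Sat(AF ((AX halt) ∨ wait)) = {Ack, Req}
Req ∈ Sat(AF ((AX halt) ∨ wait)) = {Ack, Req}, so the formula holds at Req.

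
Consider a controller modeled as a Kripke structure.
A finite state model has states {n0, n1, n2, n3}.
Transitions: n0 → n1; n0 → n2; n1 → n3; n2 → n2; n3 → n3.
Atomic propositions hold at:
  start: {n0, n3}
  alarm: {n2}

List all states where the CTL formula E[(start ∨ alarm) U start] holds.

{n0, n3}

Sat(start ∨ alarm) = {n0, n2, n3}
E[(start ∨ alarm) U start]: least fixpoint, start Z0 = Sat(start) = {n0, n3}, add states in Sat(start ∨ alarm) with some successor in Z. Already a fixed point.
Sat(E[(start ∨ alarm) U start]) = {n0, n3}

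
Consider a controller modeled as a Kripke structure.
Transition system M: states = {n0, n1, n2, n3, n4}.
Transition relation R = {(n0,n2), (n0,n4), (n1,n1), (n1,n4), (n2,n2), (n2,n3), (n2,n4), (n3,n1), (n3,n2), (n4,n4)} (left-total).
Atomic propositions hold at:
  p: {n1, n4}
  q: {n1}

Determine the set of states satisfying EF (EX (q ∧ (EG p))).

{n0, n1, n2, n3}

EG p: greatest fixpoint, start Z0 = {n1, n4}, keep only states in Sat with some successor in Z. Already a fixed point.
Sat(EG p) = {n1, n4}
Sat(q ∧ (EG p)) = {n1}
Sat(EX (q ∧ (EG p))) = {s : some successor in {n1}} = {n1, n3}
EF (EX (q ∧ (EG p))): least fixpoint, start Z0 = {n1, n3}, add states with some successor in Z. Z1 = {n1, n2, n3}; Z2 = {n0, n1, n2, n3}; fixed.
Sat(EF (EX (q ∧ (EG p)))) = {n0, n1, n2, n3}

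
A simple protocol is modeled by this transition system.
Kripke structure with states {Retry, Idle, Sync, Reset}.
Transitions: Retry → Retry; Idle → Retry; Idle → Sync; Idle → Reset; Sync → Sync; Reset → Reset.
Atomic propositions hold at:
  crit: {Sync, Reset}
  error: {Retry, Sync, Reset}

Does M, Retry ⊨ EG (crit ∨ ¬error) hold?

Sat(¬error) = {Idle}
Sat(crit ∨ ¬error) = {Idle, Sync, Reset}
EG (crit ∨ ¬error): greatest fixpoint, start Z0 = {Idle, Sync, Reset}, keep only states in Sat with some successor in Z. Already a fixed point.
Sat(EG (crit ∨ ¬error)) = {Idle, Sync, Reset}
Retry ∉ Sat(EG (crit ∨ ¬error)) = {Idle, Sync, Reset}, so the formula does not hold at Retry.

No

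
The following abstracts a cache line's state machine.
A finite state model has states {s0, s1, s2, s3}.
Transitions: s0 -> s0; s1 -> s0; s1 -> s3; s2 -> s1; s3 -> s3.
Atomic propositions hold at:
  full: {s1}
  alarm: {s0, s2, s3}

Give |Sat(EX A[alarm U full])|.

1

A[alarm U full]: least fixpoint, start Z0 = Sat(full) = {s1}, add states in Sat(alarm) with every successor in Z. Z1 = {s1, s2}; fixed.
Sat(A[alarm U full]) = {s1, s2}
Sat(EX A[alarm U full]) = {s : some successor in {s1, s2}} = {s2}
|Sat(EX A[alarm U full])| = |{s2}| = 1.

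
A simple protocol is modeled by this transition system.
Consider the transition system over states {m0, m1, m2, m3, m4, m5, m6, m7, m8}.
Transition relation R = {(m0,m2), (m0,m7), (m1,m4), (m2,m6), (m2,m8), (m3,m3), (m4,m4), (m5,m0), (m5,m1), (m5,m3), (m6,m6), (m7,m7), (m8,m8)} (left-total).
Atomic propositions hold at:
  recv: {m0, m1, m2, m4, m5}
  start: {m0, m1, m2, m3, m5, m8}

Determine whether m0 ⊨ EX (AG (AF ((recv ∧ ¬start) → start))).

Yes

Sat(¬start) = {m4, m6, m7}
Sat(recv ∧ ¬start) = {m4}
Sat((recv ∧ ¬start) → start) = {m0, m1, m2, m3, m5, m6, m7, m8}
AF ((recv ∧ ¬start) → start): least fixpoint, start Z0 = {m0, m1, m2, m3, m5, m6, m7, m8}, add states with every successor in Z. Already a fixed point.
Sat(AF ((recv ∧ ¬start) → start)) = {m0, m1, m2, m3, m5, m6, m7, m8}
AG (AF ((recv ∧ ¬start) → start)): greatest fixpoint, start Z0 = {m0, m1, m2, m3, m5, m6, m7, m8}, keep only states in Sat with every successor in Z. Z1 = {m0, m2, m3, m5, m6, m7, m8}; Z2 = {m0, m2, m3, m6, m7, m8}; fixed.
Sat(AG (AF ((recv ∧ ¬start) → start))) = {m0, m2, m3, m6, m7, m8}
Sat(EX (AG (AF ((recv ∧ ¬start) → start)))) = {s : some successor in {m0, m2, m3, m6, m7, m8}} = {m0, m2, m3, m5, m6, m7, m8}
m0 ∈ Sat(EX (AG (AF ((recv ∧ ¬start) → start)))) = {m0, m2, m3, m5, m6, m7, m8}, so the formula holds at m0.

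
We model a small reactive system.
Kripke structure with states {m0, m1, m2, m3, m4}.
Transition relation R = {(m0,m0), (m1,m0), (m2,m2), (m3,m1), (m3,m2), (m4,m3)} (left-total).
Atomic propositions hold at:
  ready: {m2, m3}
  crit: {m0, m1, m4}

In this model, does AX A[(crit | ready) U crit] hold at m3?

No

Sat(crit | ready) = {m0, m1, m2, m3, m4}
A[(crit | ready) U crit]: least fixpoint, start Z0 = Sat(crit) = {m0, m1, m4}, add states in Sat(crit | ready) with every successor in Z. Already a fixed point.
Sat(A[(crit | ready) U crit]) = {m0, m1, m4}
Sat(AX A[(crit | ready) U crit]) = {s : every successor in {m0, m1, m4}} = {m0, m1}
m3 ∉ Sat(AX A[(crit | ready) U crit]) = {m0, m1}, so the formula does not hold at m3.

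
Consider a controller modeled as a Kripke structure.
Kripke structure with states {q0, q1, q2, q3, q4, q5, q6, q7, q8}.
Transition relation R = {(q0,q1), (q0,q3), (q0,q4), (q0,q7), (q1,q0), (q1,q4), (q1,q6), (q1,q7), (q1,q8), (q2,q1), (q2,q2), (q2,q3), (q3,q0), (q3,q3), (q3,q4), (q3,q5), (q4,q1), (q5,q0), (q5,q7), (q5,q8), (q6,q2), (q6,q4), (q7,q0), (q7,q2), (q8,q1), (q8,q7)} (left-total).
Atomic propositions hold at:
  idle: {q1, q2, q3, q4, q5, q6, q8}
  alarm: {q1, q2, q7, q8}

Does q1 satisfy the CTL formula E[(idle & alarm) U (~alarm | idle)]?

Sat(idle & alarm) = {q1, q2, q8}
Sat(~alarm) = {q0, q3, q4, q5, q6}
Sat(~alarm | idle) = {q0, q1, q2, q3, q4, q5, q6, q8}
E[(idle & alarm) U (~alarm | idle)]: least fixpoint, start Z0 = Sat((~alarm | idle)) = {q0, q1, q2, q3, q4, q5, q6, q8}, add states in Sat(idle & alarm) with some successor in Z. Already a fixed point.
Sat(E[(idle & alarm) U (~alarm | idle)]) = {q0, q1, q2, q3, q4, q5, q6, q8}
q1 ∈ Sat(E[(idle & alarm) U (~alarm | idle)]) = {q0, q1, q2, q3, q4, q5, q6, q8}, so the formula holds at q1.

Yes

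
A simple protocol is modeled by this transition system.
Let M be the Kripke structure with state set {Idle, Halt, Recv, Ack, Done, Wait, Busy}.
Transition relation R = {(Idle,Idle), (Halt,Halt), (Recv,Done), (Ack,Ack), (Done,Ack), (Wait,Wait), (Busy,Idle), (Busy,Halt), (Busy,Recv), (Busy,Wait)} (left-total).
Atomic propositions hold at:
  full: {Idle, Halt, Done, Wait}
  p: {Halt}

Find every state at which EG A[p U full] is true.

{Idle, Halt, Wait}

A[p U full]: least fixpoint, start Z0 = Sat(full) = {Idle, Halt, Done, Wait}, add states in Sat(p) with every successor in Z. Already a fixed point.
Sat(A[p U full]) = {Idle, Halt, Done, Wait}
EG A[p U full]: greatest fixpoint, start Z0 = {Idle, Halt, Done, Wait}, keep only states in Sat with some successor in Z. Z1 = {Idle, Halt, Wait}; fixed.
Sat(EG A[p U full]) = {Idle, Halt, Wait}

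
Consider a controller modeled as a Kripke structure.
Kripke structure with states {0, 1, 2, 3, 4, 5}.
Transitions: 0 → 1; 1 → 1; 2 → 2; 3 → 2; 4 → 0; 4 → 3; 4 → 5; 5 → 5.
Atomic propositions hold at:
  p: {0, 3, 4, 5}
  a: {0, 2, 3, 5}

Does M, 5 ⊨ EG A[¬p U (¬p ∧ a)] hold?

No

Sat(¬p) = {1, 2}
Sat(¬p ∧ a) = {2}
A[¬p U (¬p ∧ a)]: least fixpoint, start Z0 = Sat((¬p ∧ a)) = {2}, add states in Sat(¬p) with every successor in Z. Already a fixed point.
Sat(A[¬p U (¬p ∧ a)]) = {2}
EG A[¬p U (¬p ∧ a)]: greatest fixpoint, start Z0 = {2}, keep only states in Sat with some successor in Z. Already a fixed point.
Sat(EG A[¬p U (¬p ∧ a)]) = {2}
5 ∉ Sat(EG A[¬p U (¬p ∧ a)]) = {2}, so the formula does not hold at 5.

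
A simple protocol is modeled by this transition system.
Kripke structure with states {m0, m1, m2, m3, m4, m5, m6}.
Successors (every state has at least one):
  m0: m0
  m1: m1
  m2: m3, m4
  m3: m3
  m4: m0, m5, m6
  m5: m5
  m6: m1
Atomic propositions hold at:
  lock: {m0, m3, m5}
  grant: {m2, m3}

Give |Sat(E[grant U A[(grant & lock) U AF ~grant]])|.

Sat(grant & lock) = {m3}
Sat(~grant) = {m0, m1, m4, m5, m6}
AF ~grant: least fixpoint, start Z0 = {m0, m1, m4, m5, m6}, add states with every successor in Z. Already a fixed point.
Sat(AF ~grant) = {m0, m1, m4, m5, m6}
A[(grant & lock) U AF ~grant]: least fixpoint, start Z0 = Sat(AF ~grant) = {m0, m1, m4, m5, m6}, add states in Sat(grant & lock) with every successor in Z. Already a fixed point.
Sat(A[(grant & lock) U AF ~grant]) = {m0, m1, m4, m5, m6}
E[grant U A[(grant & lock) U AF ~grant]]: least fixpoint, start Z0 = Sat(A[(grant & lock) U AF ~grant]) = {m0, m1, m4, m5, m6}, add states in Sat(grant) with some successor in Z. Z1 = {m0, m1, m2, m4, m5, m6}; fixed.
Sat(E[grant U A[(grant & lock) U AF ~grant]]) = {m0, m1, m2, m4, m5, m6}
|Sat(E[grant U A[(grant & lock) U AF ~grant]])| = |{m0, m1, m2, m4, m5, m6}| = 6.

6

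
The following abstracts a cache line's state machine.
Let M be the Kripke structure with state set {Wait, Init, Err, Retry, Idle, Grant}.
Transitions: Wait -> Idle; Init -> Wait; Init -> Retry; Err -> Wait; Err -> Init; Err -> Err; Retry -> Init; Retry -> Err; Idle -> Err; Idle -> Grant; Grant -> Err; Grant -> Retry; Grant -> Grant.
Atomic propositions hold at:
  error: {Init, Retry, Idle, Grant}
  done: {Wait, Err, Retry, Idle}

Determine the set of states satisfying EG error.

{Init, Retry, Idle, Grant}

EG error: greatest fixpoint, start Z0 = {Init, Retry, Idle, Grant}, keep only states in Sat with some successor in Z. Already a fixed point.
Sat(EG error) = {Init, Retry, Idle, Grant}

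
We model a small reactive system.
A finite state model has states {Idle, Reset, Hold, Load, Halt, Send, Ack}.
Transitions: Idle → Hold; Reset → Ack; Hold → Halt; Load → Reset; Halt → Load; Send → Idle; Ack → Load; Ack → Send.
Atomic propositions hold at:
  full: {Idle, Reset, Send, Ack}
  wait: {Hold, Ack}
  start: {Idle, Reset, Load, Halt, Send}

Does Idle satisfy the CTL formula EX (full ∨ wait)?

Sat(full ∨ wait) = {Idle, Reset, Hold, Send, Ack}
Sat(EX (full ∨ wait)) = {s : some successor in {Idle, Reset, Hold, Send, Ack}} = {Idle, Reset, Load, Send, Ack}
Idle ∈ Sat(EX (full ∨ wait)) = {Idle, Reset, Load, Send, Ack}, so the formula holds at Idle.

Yes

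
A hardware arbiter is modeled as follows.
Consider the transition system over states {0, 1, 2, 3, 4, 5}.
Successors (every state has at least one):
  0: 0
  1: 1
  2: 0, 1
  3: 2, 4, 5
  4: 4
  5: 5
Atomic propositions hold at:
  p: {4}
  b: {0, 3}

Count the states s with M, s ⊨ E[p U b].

2

E[p U b]: least fixpoint, start Z0 = Sat(b) = {0, 3}, add states in Sat(p) with some successor in Z. Already a fixed point.
Sat(E[p U b]) = {0, 3}
|Sat(E[p U b])| = |{0, 3}| = 2.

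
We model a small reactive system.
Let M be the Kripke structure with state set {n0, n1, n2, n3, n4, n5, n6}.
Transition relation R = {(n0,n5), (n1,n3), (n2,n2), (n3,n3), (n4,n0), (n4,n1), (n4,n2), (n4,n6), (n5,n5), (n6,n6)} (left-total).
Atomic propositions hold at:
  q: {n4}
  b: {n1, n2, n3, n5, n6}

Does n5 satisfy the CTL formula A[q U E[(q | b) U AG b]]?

Sat(q | b) = {n1, n2, n3, n4, n5, n6}
AG b: greatest fixpoint, start Z0 = {n1, n2, n3, n5, n6}, keep only states in Sat with every successor in Z. Already a fixed point.
Sat(AG b) = {n1, n2, n3, n5, n6}
E[(q | b) U AG b]: least fixpoint, start Z0 = Sat(AG b) = {n1, n2, n3, n5, n6}, add states in Sat(q | b) with some successor in Z. Z1 = {n1, n2, n3, n4, n5, n6}; fixed.
Sat(E[(q | b) U AG b]) = {n1, n2, n3, n4, n5, n6}
A[q U E[(q | b) U AG b]]: least fixpoint, start Z0 = Sat(E[(q | b) U AG b]) = {n1, n2, n3, n4, n5, n6}, add states in Sat(q) with every successor in Z. Already a fixed point.
Sat(A[q U E[(q | b) U AG b]]) = {n1, n2, n3, n4, n5, n6}
n5 ∈ Sat(A[q U E[(q | b) U AG b]]) = {n1, n2, n3, n4, n5, n6}, so the formula holds at n5.

Yes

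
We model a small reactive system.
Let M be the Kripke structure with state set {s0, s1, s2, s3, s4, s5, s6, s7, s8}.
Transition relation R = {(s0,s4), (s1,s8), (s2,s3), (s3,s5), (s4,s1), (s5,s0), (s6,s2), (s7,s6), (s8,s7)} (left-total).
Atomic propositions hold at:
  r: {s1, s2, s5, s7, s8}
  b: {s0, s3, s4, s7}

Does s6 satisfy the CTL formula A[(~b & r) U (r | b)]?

No

Sat(~b) = {s1, s2, s5, s6, s8}
Sat(~b & r) = {s1, s2, s5, s8}
Sat(r | b) = {s0, s1, s2, s3, s4, s5, s7, s8}
A[(~b & r) U (r | b)]: least fixpoint, start Z0 = Sat((r | b)) = {s0, s1, s2, s3, s4, s5, s7, s8}, add states in Sat(~b & r) with every successor in Z. Already a fixed point.
Sat(A[(~b & r) U (r | b)]) = {s0, s1, s2, s3, s4, s5, s7, s8}
s6 ∉ Sat(A[(~b & r) U (r | b)]) = {s0, s1, s2, s3, s4, s5, s7, s8}, so the formula does not hold at s6.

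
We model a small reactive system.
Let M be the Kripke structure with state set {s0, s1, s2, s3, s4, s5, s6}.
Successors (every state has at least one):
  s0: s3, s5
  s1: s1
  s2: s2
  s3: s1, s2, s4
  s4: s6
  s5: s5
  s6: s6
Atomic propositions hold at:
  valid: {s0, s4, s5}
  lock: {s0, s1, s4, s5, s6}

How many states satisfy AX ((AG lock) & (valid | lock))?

4

AG lock: greatest fixpoint, start Z0 = {s0, s1, s4, s5, s6}, keep only states in Sat with every successor in Z. Z1 = {s1, s4, s5, s6}; fixed.
Sat(AG lock) = {s1, s4, s5, s6}
Sat(valid | lock) = {s0, s1, s4, s5, s6}
Sat((AG lock) & (valid | lock)) = {s1, s4, s5, s6}
Sat(AX ((AG lock) & (valid | lock))) = {s : every successor in {s1, s4, s5, s6}} = {s1, s4, s5, s6}
|Sat(AX ((AG lock) & (valid | lock)))| = |{s1, s4, s5, s6}| = 4.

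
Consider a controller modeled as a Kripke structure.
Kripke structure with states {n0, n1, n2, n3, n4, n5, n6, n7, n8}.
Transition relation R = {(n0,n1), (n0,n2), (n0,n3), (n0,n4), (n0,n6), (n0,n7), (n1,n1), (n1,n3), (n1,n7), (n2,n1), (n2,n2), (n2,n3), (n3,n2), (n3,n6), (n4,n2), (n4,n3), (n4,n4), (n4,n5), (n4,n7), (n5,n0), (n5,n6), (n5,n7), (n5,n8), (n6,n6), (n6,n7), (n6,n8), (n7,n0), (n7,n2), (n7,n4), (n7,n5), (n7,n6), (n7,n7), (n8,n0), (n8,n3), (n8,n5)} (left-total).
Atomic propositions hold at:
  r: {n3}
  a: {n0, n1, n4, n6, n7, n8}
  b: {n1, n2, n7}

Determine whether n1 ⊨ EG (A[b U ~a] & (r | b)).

Sat(~a) = {n2, n3, n5}
A[b U ~a]: least fixpoint, start Z0 = Sat(~a) = {n2, n3, n5}, add states in Sat(b) with every successor in Z. Already a fixed point.
Sat(A[b U ~a]) = {n2, n3, n5}
Sat(r | b) = {n1, n2, n3, n7}
Sat(A[b U ~a] & (r | b)) = {n2, n3}
EG (A[b U ~a] & (r | b)): greatest fixpoint, start Z0 = {n2, n3}, keep only states in Sat with some successor in Z. Already a fixed point.
Sat(EG (A[b U ~a] & (r | b))) = {n2, n3}
n1 ∉ Sat(EG (A[b U ~a] & (r | b))) = {n2, n3}, so the formula does not hold at n1.

No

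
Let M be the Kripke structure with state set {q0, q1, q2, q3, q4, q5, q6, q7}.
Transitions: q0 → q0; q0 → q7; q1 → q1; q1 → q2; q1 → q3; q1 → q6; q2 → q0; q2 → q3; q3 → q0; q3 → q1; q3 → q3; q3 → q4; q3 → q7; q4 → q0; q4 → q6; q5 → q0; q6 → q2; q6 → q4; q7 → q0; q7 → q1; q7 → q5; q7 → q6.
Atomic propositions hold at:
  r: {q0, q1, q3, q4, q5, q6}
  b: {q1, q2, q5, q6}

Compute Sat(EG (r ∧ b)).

{q1}

Sat(r ∧ b) = {q1, q5, q6}
EG (r ∧ b): greatest fixpoint, start Z0 = {q1, q5, q6}, keep only states in Sat with some successor in Z. Z1 = {q1}; fixed.
Sat(EG (r ∧ b)) = {q1}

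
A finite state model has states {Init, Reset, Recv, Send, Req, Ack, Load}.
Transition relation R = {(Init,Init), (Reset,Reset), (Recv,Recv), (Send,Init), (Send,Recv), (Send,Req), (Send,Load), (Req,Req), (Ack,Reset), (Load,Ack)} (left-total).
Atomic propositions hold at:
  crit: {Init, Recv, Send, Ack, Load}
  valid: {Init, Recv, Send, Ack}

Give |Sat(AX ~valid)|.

Sat(~valid) = {Reset, Req, Load}
Sat(AX ~valid) = {s : every successor in {Reset, Req, Load}} = {Reset, Req, Ack}
|Sat(AX ~valid)| = |{Reset, Req, Ack}| = 3.

3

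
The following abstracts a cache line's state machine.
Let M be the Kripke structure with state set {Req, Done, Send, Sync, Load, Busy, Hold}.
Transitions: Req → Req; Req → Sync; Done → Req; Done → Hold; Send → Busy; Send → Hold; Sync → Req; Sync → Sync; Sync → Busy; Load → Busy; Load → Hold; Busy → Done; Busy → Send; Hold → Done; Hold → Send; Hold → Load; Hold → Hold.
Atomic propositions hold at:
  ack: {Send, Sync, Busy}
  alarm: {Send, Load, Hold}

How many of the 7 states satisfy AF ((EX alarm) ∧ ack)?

2

Sat(EX alarm) = {s : some successor in {Send, Load, Hold}} = {Done, Send, Load, Busy, Hold}
Sat((EX alarm) ∧ ack) = {Send, Busy}
AF ((EX alarm) ∧ ack): least fixpoint, start Z0 = {Send, Busy}, add states with every successor in Z. Already a fixed point.
Sat(AF ((EX alarm) ∧ ack)) = {Send, Busy}
|Sat(AF ((EX alarm) ∧ ack))| = |{Send, Busy}| = 2.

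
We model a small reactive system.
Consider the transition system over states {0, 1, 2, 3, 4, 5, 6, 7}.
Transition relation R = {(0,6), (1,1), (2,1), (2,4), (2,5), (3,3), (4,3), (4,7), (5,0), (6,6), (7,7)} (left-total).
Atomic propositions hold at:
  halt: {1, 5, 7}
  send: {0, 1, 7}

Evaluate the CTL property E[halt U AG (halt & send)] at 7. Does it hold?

Sat(halt & send) = {1, 7}
AG (halt & send): greatest fixpoint, start Z0 = {1, 7}, keep only states in Sat with every successor in Z. Already a fixed point.
Sat(AG (halt & send)) = {1, 7}
E[halt U AG (halt & send)]: least fixpoint, start Z0 = Sat(AG (halt & send)) = {1, 7}, add states in Sat(halt) with some successor in Z. Already a fixed point.
Sat(E[halt U AG (halt & send)]) = {1, 7}
7 ∈ Sat(E[halt U AG (halt & send)]) = {1, 7}, so the formula holds at 7.

Yes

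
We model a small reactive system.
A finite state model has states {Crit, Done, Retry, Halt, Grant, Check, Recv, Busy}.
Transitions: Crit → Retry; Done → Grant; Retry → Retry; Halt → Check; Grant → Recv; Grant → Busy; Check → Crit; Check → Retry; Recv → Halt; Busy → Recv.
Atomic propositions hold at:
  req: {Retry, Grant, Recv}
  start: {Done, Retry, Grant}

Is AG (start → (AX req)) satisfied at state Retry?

Yes

Sat(AX req) = {s : every successor in {Retry, Grant, Recv}} = {Crit, Done, Retry, Busy}
Sat(start → (AX req)) = {Crit, Done, Retry, Halt, Check, Recv, Busy}
AG (start → (AX req)): greatest fixpoint, start Z0 = {Crit, Done, Retry, Halt, Check, Recv, Busy}, keep only states in Sat with every successor in Z. Z1 = {Crit, Retry, Halt, Check, Recv, Busy}; fixed.
Sat(AG (start → (AX req))) = {Crit, Retry, Halt, Check, Recv, Busy}
Retry ∈ Sat(AG (start → (AX req))) = {Crit, Retry, Halt, Check, Recv, Busy}, so the formula holds at Retry.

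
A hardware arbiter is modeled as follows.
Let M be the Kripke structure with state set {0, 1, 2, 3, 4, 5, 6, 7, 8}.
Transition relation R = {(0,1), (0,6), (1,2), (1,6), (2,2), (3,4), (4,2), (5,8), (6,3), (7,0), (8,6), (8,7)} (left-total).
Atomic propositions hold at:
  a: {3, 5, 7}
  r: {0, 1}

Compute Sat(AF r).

{0, 1, 7}

AF r: least fixpoint, start Z0 = {0, 1}, add states with every successor in Z. Z1 = {0, 1, 7}; fixed.
Sat(AF r) = {0, 1, 7}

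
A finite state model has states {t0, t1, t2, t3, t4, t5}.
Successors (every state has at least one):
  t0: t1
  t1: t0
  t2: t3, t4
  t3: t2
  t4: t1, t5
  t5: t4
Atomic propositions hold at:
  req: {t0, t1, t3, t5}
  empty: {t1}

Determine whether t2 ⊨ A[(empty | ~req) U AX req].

No

Sat(~req) = {t2, t4}
Sat(empty | ~req) = {t1, t2, t4}
Sat(AX req) = {s : every successor in {t0, t1, t3, t5}} = {t0, t1, t4}
A[(empty | ~req) U AX req]: least fixpoint, start Z0 = Sat(AX req) = {t0, t1, t4}, add states in Sat(empty | ~req) with every successor in Z. Already a fixed point.
Sat(A[(empty | ~req) U AX req]) = {t0, t1, t4}
t2 ∉ Sat(A[(empty | ~req) U AX req]) = {t0, t1, t4}, so the formula does not hold at t2.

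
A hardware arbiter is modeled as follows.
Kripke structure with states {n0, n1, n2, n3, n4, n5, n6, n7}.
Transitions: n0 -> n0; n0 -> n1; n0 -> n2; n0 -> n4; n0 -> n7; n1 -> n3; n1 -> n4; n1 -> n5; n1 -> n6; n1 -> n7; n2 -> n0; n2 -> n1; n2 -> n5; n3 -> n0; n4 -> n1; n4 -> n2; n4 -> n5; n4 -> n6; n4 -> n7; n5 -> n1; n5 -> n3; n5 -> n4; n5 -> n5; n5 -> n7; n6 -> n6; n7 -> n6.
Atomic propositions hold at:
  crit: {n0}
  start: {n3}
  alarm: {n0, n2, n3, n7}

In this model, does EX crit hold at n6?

No

Sat(EX crit) = {s : some successor in {n0}} = {n0, n2, n3}
n6 ∉ Sat(EX crit) = {n0, n2, n3}, so the formula does not hold at n6.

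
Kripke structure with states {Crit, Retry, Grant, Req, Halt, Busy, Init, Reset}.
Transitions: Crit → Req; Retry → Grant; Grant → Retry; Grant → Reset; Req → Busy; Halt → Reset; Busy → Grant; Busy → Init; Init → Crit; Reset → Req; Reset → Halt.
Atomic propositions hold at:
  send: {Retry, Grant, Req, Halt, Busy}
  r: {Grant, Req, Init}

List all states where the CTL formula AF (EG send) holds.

{Crit, Retry, Grant, Req, Busy, Init}

EG send: greatest fixpoint, start Z0 = {Retry, Grant, Req, Halt, Busy}, keep only states in Sat with some successor in Z. Z1 = {Retry, Grant, Req, Busy}; fixed.
Sat(EG send) = {Retry, Grant, Req, Busy}
AF (EG send): least fixpoint, start Z0 = {Retry, Grant, Req, Busy}, add states with every successor in Z. Z1 = {Crit, Retry, Grant, Req, Busy}; Z2 = {Crit, Retry, Grant, Req, Busy, Init}; fixed.
Sat(AF (EG send)) = {Crit, Retry, Grant, Req, Busy, Init}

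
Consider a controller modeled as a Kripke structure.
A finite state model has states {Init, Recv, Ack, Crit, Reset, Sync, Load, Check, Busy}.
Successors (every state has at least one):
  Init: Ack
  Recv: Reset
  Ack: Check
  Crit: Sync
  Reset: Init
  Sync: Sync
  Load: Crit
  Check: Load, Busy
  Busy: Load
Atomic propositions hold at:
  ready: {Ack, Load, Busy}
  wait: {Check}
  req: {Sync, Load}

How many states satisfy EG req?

EG req: greatest fixpoint, start Z0 = {Sync, Load}, keep only states in Sat with some successor in Z. Z1 = {Sync}; fixed.
Sat(EG req) = {Sync}
|Sat(EG req)| = |{Sync}| = 1.

1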